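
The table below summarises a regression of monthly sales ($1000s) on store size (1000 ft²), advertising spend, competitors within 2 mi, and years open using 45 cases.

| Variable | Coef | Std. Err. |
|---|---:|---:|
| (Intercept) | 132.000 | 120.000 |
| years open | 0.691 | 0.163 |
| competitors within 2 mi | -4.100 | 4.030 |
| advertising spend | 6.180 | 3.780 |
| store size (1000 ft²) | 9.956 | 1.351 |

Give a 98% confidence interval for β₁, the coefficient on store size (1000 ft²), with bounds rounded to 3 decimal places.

Read off: b = 9.956, SE = 1.351 for store size (1000 ft²).
df = n − k − 1 = 45 − 4 − 1 = 40.
t* = t_{0.01, 40} = 2.423257.
Margin = t* × SE = 2.423257 × 1.351 = 3.27382.
CI: 9.956 ± 3.27382 → (6.682, 13.230).

(6.682, 13.230)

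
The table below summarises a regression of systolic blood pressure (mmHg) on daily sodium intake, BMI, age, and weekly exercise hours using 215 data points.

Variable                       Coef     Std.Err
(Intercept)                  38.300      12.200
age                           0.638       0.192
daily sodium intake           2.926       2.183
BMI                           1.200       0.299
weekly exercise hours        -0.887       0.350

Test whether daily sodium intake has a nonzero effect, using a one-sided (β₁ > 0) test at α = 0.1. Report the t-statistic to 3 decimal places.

t = 1.340

Read off: b = 2.926, SE = 2.183 for daily sodium intake.
H₀: β₁ = 0 vs H₁: β₁ > 0.
t = 2.926 / 2.183 = 1.340.
df = n − k − 1 = 215 − 4 − 1 = 210.
One-sided p ≈ 0.0908, which is < 0.1, so reject H₀.
There is evidence that the true slope on daily sodium intake is positive, holding the other predictors fixed.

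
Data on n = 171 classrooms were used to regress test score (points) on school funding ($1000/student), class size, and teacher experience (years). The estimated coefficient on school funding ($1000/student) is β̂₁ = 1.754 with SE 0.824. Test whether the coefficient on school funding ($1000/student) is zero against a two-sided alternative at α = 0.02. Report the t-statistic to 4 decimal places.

H₀: β₁ = 0 vs H₁: β₁ ≠ 0.
t = (β̂₁ − β₁⁰)/SE = 1.754 / 0.824 = 2.1286.
df = n − k − 1 = 171 − 3 − 1 = 167.
Two-sided p ≈ 0.0348, which is ≥ 0.02, so fail to reject H₀.
The data do not give significant evidence of an association between school funding ($1000/student) and test score, after adjusting for the other predictors.

t = 2.1286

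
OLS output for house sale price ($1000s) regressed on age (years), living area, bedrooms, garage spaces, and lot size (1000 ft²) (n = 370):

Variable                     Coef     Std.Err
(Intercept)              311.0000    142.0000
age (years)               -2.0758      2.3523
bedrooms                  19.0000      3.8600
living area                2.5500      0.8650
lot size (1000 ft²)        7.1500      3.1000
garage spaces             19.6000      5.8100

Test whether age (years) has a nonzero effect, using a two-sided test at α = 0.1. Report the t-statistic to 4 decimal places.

t = -0.8825

Read off: b = -2.0758, SE = 2.3523 for age (years).
H₀: β₁ = 0 vs H₁: β₁ ≠ 0.
t = -2.0758 / 2.3523 = -0.8825.
df = n − k − 1 = 370 − 5 − 1 = 364.
Two-sided p ≈ 0.3781, which is ≥ 0.1, so fail to reject H₀.
The data do not give significant evidence of an association between age (years) and house sale price, after adjusting for the other predictors.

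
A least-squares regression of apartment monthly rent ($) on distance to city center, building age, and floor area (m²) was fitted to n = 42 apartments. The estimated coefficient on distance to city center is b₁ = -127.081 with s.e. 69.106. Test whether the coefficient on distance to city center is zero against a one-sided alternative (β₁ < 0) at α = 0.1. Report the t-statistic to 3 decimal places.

H₀: β₁ = 0 vs H₁: β₁ < 0.
t = (b₁ − β₁⁰)/SE = -127.081 / 69.106 = -1.839.
df = n − k − 1 = 42 − 3 − 1 = 38.
One-sided p ≈ 0.0369, which is < 0.1, so reject H₀.
There is evidence that the true slope on distance to city center is negative, holding the other predictors fixed.

t = -1.839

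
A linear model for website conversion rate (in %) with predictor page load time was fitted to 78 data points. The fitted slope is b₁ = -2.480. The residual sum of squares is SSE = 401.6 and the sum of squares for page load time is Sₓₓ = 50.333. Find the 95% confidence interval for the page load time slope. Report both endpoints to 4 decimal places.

MSE = SSE/(n − 2) = 401.6/76 = 5.28421.
SE(b₁) = √(MSE/Sₓₓ) = √(5.28421/50.333) = 0.324014.
df = n − 2 = 76.
t* = t_{0.025, 76} = 1.991673.
Margin = t* × SE = 1.991673 × 0.324014 = 0.645330.
CI: -2.480 ± 0.645330 → (-3.1253, -1.8347).
With 95% confidence, each one-unit increase in page load time is associated with a change of between -3.1253 and -1.8347 % in website conversion rate.

(-3.1253, -1.8347)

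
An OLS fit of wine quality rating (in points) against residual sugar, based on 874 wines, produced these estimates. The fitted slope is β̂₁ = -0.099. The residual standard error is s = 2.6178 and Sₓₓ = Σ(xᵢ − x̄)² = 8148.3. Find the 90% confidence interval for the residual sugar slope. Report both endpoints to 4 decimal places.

SE(β̂₁) = s/√Sₓₓ = 2.6178/√8148.3 = 0.0290003.
df = n − 2 = 872.
t* = t_{0.05, 872} = 1.646603.
Margin = t* × SE = 1.646603 × 0.0290003 = 0.047752.
CI: -0.099 ± 0.047752 → (-0.1468, -0.0512).
With 90% confidence, each one-unit increase in residual sugar is associated with a change of between -0.1468 and -0.0512 points in wine quality rating.

(-0.1468, -0.0512)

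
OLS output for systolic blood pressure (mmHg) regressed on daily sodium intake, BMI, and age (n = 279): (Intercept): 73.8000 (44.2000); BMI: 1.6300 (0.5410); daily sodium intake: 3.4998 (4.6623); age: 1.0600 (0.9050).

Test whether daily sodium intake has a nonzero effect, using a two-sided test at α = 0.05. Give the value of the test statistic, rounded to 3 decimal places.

t = 0.751

Read off: b = 3.4998, SE = 4.6623 for daily sodium intake.
H₀: β₁ = 0 vs H₁: β₁ ≠ 0.
t = 3.4998 / 4.6623 = 0.751.
df = n − k − 1 = 279 − 3 − 1 = 275.
Two-sided p ≈ 0.4535, which is ≥ 0.05, so fail to reject H₀.
The data do not give significant evidence of an association between daily sodium intake and systolic blood pressure, after adjusting for the other predictors.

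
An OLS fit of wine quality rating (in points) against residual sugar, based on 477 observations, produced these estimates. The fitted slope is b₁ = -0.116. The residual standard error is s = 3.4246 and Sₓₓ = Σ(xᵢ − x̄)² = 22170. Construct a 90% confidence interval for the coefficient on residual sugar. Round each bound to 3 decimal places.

(-0.154, -0.078)

SE(b₁) = s/√Sₓₓ = 3.4246/√22170 = 0.023.
df = n − 2 = 475.
t* = t_{0.05, 475} = 1.648068.
Margin = t* × SE = 1.648068 × 0.023 = 0.03791.
CI: -0.116 ± 0.03791 → (-0.154, -0.078).
With 90% confidence, each one-unit increase in residual sugar is associated with a change of between -0.154 and -0.078 points in wine quality rating.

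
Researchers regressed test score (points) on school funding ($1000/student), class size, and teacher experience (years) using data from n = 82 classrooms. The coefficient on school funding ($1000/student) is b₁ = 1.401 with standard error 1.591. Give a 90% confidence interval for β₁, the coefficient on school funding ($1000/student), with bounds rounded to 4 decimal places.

(-1.2474, 4.0494)

df = n − k − 1 = 82 − 3 − 1 = 78.
t* = t_{0.05, 78} = 1.664625.
Margin = t* × SE = 1.664625 × 1.591 = 2.648418.
CI: 1.401 ± 2.648418 → (-1.2474, 4.0494).
With 90% confidence, each one-unit increase in school funding ($1000/student) is associated with a change of between -1.2474 and 4.0494 points in test score, holding the other predictors fixed.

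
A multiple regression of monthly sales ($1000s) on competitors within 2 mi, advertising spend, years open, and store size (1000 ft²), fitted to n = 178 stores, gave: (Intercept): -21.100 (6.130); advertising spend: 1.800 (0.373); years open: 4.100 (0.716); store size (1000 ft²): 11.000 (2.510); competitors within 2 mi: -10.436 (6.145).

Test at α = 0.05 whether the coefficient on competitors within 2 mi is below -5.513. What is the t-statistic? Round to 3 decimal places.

Read off: b = -10.436, SE = 6.145 for competitors within 2 mi.
H₀: β₁ = -5.513 vs H₁: β₁ < -5.513.
t = (-10.436 − (-5.513)) / 6.145 = -0.801.
df = n − k − 1 = 178 − 4 − 1 = 173.
One-sided p ≈ 0.2121, which is ≥ 0.05, so fail to reject H₀.
The data do not give significant evidence that the true slope on competitors within 2 mi is below -5.513 $1000s per unit, holding the other predictors fixed.

t = -0.801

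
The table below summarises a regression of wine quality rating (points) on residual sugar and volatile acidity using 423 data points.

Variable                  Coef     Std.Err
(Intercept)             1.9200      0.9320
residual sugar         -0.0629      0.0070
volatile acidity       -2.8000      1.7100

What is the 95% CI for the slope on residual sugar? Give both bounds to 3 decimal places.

(-0.077, -0.049)

Read off: b = -0.0629, SE = 0.0070 for residual sugar.
df = n − k − 1 = 423 − 2 − 1 = 420.
t* = t_{0.025, 420} = 1.965628.
Margin = t* × SE = 1.965628 × 0.0070 = 0.01376.
CI: -0.0629 ± 0.01376 → (-0.077, -0.049).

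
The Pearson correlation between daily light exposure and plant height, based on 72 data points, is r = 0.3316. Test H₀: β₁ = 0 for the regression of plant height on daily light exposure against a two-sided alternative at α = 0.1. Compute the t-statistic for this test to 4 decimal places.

t = 2.9408

t = r·√(n − 2)/√(1 − r²) = 0.3316·√70/√0.890041 = 2.9408.
df = n − 2 = 70.
Two-sided p ≈ 0.0044, which is < 0.1, so reject H₀.
There is evidence of a linear association between daily light exposure and plant height.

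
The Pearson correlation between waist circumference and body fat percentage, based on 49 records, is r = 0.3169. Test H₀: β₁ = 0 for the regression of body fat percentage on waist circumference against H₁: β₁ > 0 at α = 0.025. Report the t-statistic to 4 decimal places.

t = r·√(n − 2)/√(1 − r²) = 0.3169·√47/√0.899574 = 2.2906.
df = n − 2 = 47.
One-sided p ≈ 0.0133, which is < 0.025, so reject H₀.
There is evidence of a linear association between waist circumference and body fat percentage.

t = 2.2906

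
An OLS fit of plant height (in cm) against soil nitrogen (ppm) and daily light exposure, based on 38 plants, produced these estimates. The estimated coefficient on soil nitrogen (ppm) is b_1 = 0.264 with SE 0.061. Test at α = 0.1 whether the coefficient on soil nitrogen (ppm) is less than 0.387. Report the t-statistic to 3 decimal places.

t = -2.016

H₀: β₁ = 0.387 vs H₁: β₁ < 0.387.
t = (b_1 − β₁⁰)/SE = (0.264 − 0.387) / 0.061 = -2.016.
df = n − k − 1 = 38 − 2 − 1 = 35.
One-sided p ≈ 0.0257, which is < 0.1, so reject H₀.
There is evidence that the true slope on soil nitrogen (ppm) is below 0.387 cm per unit, holding the other predictors fixed.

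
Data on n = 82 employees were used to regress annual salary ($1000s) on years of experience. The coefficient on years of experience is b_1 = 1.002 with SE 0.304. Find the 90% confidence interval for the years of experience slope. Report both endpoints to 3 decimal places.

df = n − 2 = 82 − 2 = 80.
t* = t_{0.05, 80} = 1.664125.
Margin = t* × SE = 1.664125 × 0.304 = 0.50589.
CI: 1.002 ± 0.50589 → (0.496, 1.508).
With 90% confidence, each one-unit increase in years of experience is associated with a change of between 0.496 and 1.508 $1000s in annual salary.

(0.496, 1.508)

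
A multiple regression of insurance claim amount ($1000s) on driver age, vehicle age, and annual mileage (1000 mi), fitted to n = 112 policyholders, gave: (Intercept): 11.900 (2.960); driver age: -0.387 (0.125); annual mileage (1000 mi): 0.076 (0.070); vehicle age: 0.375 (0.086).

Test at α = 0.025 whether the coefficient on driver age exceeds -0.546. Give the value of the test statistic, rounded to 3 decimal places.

t = 1.272

Read off: b = -0.387, SE = 0.125 for driver age.
H₀: β₁ = -0.546 vs H₁: β₁ > -0.546.
t = (-0.387 − (-0.546)) / 0.125 = 1.272.
df = n − k − 1 = 112 − 3 − 1 = 108.
One-sided p ≈ 0.1031, which is ≥ 0.025, so fail to reject H₀.
The data do not give significant evidence that the true slope on driver age exceeds -0.546 $1000s per unit, holding the other predictors fixed.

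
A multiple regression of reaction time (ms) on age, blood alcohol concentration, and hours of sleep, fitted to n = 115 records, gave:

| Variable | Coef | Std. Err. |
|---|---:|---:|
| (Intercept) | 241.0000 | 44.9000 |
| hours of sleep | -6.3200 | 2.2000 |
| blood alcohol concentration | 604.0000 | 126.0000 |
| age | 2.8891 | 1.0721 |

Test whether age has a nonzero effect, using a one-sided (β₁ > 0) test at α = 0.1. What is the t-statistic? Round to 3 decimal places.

Read off: b = 2.8891, SE = 1.0721 for age.
H₀: β₁ = 0 vs H₁: β₁ > 0.
t = 2.8891 / 1.0721 = 2.695.
df = n − k − 1 = 115 − 3 − 1 = 111.
One-sided p ≈ 0.0041, which is < 0.1, so reject H₀.
There is evidence that the true slope on age is positive, holding the other predictors fixed.

t = 2.695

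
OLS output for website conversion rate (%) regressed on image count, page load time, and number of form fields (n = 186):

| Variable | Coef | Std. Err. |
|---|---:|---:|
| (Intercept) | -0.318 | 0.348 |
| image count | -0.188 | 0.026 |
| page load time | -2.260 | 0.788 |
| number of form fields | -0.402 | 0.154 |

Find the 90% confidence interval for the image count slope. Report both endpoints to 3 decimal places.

(-0.231, -0.145)

Read off: b = -0.188, SE = 0.026 for image count.
df = n − k − 1 = 186 − 3 − 1 = 182.
t* = t_{0.05, 182} = 1.653269.
Margin = t* × SE = 1.653269 × 0.026 = 0.04298.
CI: -0.188 ± 0.04298 → (-0.231, -0.145).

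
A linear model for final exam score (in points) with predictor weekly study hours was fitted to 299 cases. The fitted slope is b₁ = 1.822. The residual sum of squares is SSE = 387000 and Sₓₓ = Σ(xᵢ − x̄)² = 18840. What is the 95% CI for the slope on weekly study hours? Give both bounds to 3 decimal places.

(1.304, 2.340)

MSE = SSE/(n − 2) = 387000/297 = 1303.03.
SE(b₁) = √(MSE/Sₓₓ) = √(1303.03/18840) = 0.262989.
df = n − 2 = 297.
t* = t_{0.025, 297} = 1.967984.
Margin = t* × SE = 1.967984 × 0.262989 = 0.51756.
CI: 1.822 ± 0.51756 → (1.304, 2.340).
With 95% confidence, each one-unit increase in weekly study hours is associated with a change of between 1.304 and 2.340 points in final exam score.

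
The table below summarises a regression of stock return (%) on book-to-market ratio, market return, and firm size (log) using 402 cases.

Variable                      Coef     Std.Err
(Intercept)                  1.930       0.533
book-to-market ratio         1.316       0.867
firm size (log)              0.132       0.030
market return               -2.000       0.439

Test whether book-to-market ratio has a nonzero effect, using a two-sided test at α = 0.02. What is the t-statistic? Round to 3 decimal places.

Read off: b = 1.316, SE = 0.867 for book-to-market ratio.
H₀: β₁ = 0 vs H₁: β₁ ≠ 0.
t = 1.316 / 0.867 = 1.518.
df = n − k − 1 = 402 − 3 − 1 = 398.
Two-sided p ≈ 0.1298, which is ≥ 0.02, so fail to reject H₀.
The data do not give significant evidence of an association between book-to-market ratio and stock return, after adjusting for the other predictors.

t = 1.518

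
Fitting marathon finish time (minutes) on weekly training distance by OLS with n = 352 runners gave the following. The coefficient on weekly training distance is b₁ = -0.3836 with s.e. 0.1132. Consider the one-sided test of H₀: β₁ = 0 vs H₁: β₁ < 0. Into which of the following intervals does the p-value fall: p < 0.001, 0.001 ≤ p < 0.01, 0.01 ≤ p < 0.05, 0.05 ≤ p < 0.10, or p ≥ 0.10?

t = -0.3836 / 0.1132 = -3.389.
df = n − 2 = 352 − 2 = 350.
One-sided p = P(T_{350} < t) ≈ 0.0004.
So p < 0.001.

p < 0.001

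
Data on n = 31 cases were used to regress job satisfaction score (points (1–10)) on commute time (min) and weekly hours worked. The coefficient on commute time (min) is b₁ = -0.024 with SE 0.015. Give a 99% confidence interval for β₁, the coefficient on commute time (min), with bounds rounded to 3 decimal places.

df = n − k − 1 = 31 − 2 − 1 = 28.
t* = t_{0.005, 28} = 2.763262.
Margin = t* × SE = 2.763262 × 0.015 = 0.04145.
CI: -0.024 ± 0.04145 → (-0.065, 0.017).
With 99% confidence, each one-unit increase in commute time (min) is associated with a change of between -0.065 and 0.017 points (1–10) in job satisfaction score, holding the other predictors fixed.

(-0.065, 0.017)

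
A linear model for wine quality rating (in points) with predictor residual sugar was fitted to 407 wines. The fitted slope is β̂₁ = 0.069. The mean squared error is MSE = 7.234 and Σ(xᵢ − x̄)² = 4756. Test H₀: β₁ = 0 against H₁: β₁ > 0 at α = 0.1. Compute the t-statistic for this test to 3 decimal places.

SE(β̂₁) = √(MSE/Sₓₓ) = √(7.234/4756) = 0.0390003.
t = 0.069 / 0.0390003 = 1.769.
df = n − 2 = 405.
One-sided p ≈ 0.0388, which is < 0.1, so reject H₀.
There is evidence that the true slope on residual sugar is positive.

t = 1.769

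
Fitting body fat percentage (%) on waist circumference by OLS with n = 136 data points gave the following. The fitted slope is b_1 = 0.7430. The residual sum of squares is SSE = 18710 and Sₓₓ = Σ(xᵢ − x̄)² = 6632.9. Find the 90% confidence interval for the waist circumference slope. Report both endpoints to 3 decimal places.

(0.503, 0.983)

MSE = SSE/(n − 2) = 18710/134 = 139.627.
SE(b_1) = √(MSE/Sₓₓ) = √(139.627/6632.9) = 0.145088.
df = n − 2 = 134.
t* = t_{0.05, 134} = 1.656305.
Margin = t* × SE = 1.656305 × 0.145088 = 0.24031.
CI: 0.7430 ± 0.24031 → (0.503, 0.983).
With 90% confidence, each one-unit increase in waist circumference is associated with a change of between 0.503 and 0.983 % in body fat percentage.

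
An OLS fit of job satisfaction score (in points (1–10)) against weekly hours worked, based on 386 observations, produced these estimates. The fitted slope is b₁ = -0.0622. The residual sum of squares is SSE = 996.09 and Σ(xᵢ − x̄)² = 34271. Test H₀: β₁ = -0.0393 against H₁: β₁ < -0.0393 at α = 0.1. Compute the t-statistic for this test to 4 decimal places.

t = -2.6322

MSE = SSE/(n − 2) = 996.09/384 = 2.59398.
SE(b₁) = √(MSE/Sₓₓ) = √(2.59398/34271) = 0.00870002.
t = (-0.0622 − (-0.0393)) / 0.00870002 = -2.6322.
df = n − 2 = 384.
One-sided p ≈ 0.0044, which is < 0.1, so reject H₀.
There is evidence that the true slope on weekly hours worked is below -0.0393 points (1–10) per unit.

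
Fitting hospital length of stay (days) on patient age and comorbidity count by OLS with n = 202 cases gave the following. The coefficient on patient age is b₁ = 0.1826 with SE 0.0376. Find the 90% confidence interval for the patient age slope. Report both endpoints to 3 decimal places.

df = n − k − 1 = 202 − 2 − 1 = 199.
t* = t_{0.05, 199} = 1.652547.
Margin = t* × SE = 1.652547 × 0.0376 = 0.06214.
CI: 0.1826 ± 0.06214 → (0.120, 0.245).
With 90% confidence, each one-unit increase in patient age is associated with a change of between 0.120 and 0.245 days in hospital length of stay, holding the other predictors fixed.

(0.120, 0.245)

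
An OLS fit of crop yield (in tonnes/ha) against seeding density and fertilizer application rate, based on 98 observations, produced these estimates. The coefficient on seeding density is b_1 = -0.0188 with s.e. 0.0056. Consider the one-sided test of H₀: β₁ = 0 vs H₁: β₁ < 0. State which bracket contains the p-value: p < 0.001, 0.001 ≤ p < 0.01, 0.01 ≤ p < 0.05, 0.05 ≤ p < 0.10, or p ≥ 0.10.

p < 0.001

t = -0.0188 / 0.0056 = -3.357.
df = n − k − 1 = 98 − 2 − 1 = 95.
One-sided p = P(T_{95} < t) ≈ 0.0006.
So p < 0.001.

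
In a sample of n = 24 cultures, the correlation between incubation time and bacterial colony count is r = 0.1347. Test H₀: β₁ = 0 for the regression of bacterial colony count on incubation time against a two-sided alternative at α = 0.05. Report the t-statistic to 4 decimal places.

t = r·√(n − 2)/√(1 − r²) = 0.1347·√22/√0.981856 = 0.6376.
df = n − 2 = 22.
Two-sided p ≈ 0.5303, which is ≥ 0.05, so fail to reject H₀.
The data do not give significant evidence of a linear association between incubation time and bacterial colony count.

t = 0.6376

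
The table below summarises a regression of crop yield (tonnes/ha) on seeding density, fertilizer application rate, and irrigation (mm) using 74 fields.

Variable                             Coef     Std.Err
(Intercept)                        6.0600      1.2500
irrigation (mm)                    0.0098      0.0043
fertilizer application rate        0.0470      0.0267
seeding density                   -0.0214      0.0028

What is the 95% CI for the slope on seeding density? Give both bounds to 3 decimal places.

(-0.027, -0.016)

Read off: b = -0.0214, SE = 0.0028 for seeding density.
df = n − k − 1 = 74 − 3 − 1 = 70.
t* = t_{0.025, 70} = 1.994437.
Margin = t* × SE = 1.994437 × 0.0028 = 0.00558.
CI: -0.0214 ± 0.00558 → (-0.027, -0.016).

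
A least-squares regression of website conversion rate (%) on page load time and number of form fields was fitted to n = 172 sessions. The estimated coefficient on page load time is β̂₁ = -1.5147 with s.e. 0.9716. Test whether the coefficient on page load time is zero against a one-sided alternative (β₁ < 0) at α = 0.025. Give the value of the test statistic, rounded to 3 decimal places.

H₀: β₁ = 0 vs H₁: β₁ < 0.
t = (β̂₁ − β₁⁰)/SE = -1.5147 / 0.9716 = -1.559.
df = n − k − 1 = 172 − 2 − 1 = 169.
One-sided p ≈ 0.0604, which is ≥ 0.025, so fail to reject H₀.
The data do not give significant evidence that the true slope on page load time is negative, holding the other predictors fixed.

t = -1.559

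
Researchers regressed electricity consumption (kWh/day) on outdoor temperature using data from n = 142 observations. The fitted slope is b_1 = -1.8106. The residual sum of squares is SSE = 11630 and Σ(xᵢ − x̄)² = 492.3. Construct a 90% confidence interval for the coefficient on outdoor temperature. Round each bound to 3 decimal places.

MSE = SSE/(n − 2) = 11630/140 = 83.0714.
SE(b_1) = √(MSE/Sₓₓ) = √(83.0714/492.3) = 0.410782.
df = n − 2 = 140.
t* = t_{0.05, 140} = 1.655811.
Margin = t* × SE = 1.655811 × 0.410782 = 0.68018.
CI: -1.8106 ± 0.68018 → (-2.491, -1.130).
With 90% confidence, each one-unit increase in outdoor temperature is associated with a change of between -2.491 and -1.130 kWh/day in electricity consumption.

(-2.491, -1.130)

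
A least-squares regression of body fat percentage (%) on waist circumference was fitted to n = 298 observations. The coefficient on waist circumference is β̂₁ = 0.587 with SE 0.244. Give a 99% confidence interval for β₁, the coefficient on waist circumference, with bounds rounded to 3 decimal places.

df = n − 2 = 298 − 2 = 296.
t* = t_{0.005, 296} = 2.592541.
Margin = t* × SE = 2.592541 × 0.244 = 0.63258.
CI: 0.587 ± 0.63258 → (-0.046, 1.220).
With 99% confidence, each one-unit increase in waist circumference is associated with a change of between -0.046 and 1.220 % in body fat percentage.

(-0.046, 1.220)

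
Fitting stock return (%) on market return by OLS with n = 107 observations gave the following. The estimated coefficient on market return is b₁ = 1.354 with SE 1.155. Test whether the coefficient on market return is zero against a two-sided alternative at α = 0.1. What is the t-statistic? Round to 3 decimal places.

H₀: β₁ = 0 vs H₁: β₁ ≠ 0.
t = (b₁ − β₁⁰)/SE = 1.354 / 1.155 = 1.172.
df = n − 2 = 107 − 2 = 105.
Two-sided p ≈ 0.2437, which is ≥ 0.1, so fail to reject H₀.
The data do not give significant evidence of an association between market return and stock return.

t = 1.172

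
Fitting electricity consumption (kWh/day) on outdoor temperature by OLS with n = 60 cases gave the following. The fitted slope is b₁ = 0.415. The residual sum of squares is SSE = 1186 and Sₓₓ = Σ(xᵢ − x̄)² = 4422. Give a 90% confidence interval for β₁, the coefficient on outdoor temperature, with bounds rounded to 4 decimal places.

(0.3013, 0.5287)

MSE = SSE/(n − 2) = 1186/58 = 20.4483.
SE(b₁) = √(MSE/Sₓₓ) = √(20.4483/4422) = 0.0680016.
df = n − 2 = 58.
t* = t_{0.05, 58} = 1.671553.
Margin = t* × SE = 1.671553 × 0.0680016 = 0.113668.
CI: 0.415 ± 0.113668 → (0.3013, 0.5287).
With 90% confidence, each one-unit increase in outdoor temperature is associated with a change of between 0.3013 and 0.5287 kWh/day in electricity consumption.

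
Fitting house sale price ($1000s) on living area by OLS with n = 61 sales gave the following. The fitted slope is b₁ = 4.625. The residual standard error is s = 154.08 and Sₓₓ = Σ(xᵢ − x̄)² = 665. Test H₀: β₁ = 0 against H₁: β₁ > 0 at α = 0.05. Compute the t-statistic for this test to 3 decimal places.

SE(b₁) = s/√Sₓₓ = 154.08/√665 = 5.97497.
t = 4.625 / 5.97497 = 0.774.
df = n − 2 = 59.
One-sided p ≈ 0.2210, which is ≥ 0.05, so fail to reject H₀.
The data do not give significant evidence that the true slope on living area is positive.

t = 0.774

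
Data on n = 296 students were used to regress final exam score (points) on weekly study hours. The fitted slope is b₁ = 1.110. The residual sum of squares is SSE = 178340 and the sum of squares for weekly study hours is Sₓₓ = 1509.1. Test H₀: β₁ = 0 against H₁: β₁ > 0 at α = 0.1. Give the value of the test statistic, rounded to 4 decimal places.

t = 1.7508

MSE = SSE/(n − 2) = 178340/294 = 606.599.
SE(b₁) = √(MSE/Sₓₓ) = √(606.599/1509.1) = 0.634004.
t = 1.110 / 0.634004 = 1.7508.
df = n − 2 = 294.
One-sided p ≈ 0.0405, which is < 0.1, so reject H₀.
There is evidence that the true slope on weekly study hours is positive.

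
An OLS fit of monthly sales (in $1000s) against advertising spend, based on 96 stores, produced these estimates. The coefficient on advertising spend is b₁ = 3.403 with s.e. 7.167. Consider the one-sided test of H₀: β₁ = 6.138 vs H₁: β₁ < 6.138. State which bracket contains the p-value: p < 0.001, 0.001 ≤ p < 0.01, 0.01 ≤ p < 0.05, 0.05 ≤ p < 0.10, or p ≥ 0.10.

t = (3.403 − 6.138) / 7.167 = -0.382.
df = n − 2 = 96 − 2 = 94.
One-sided p = P(T_{94} < t) ≈ 0.3518.
So p ≥ 0.10.

p ≥ 0.10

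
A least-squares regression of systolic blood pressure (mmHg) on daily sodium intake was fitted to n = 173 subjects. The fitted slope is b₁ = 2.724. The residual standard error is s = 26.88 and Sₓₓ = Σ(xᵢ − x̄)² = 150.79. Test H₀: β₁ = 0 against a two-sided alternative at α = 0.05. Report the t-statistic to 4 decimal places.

t = 1.2444

SE(b₁) = s/√Sₓₓ = 26.88/√150.79 = 2.18899.
t = 2.724 / 2.18899 = 1.2444.
df = n − 2 = 171.
Two-sided p ≈ 0.2151, which is ≥ 0.05, so fail to reject H₀.
The data do not give significant evidence of an association between daily sodium intake and systolic blood pressure.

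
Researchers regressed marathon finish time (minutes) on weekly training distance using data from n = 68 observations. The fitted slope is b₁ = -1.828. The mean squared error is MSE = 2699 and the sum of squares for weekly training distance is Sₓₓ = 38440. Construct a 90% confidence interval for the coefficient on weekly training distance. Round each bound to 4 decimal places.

(-2.2701, -1.3859)

SE(b₁) = √(MSE/Sₓₓ) = √(2699/38440) = 0.264978.
df = n − 2 = 66.
t* = t_{0.05, 66} = 1.668271.
Margin = t* × SE = 1.668271 × 0.264978 = 0.442055.
CI: -1.828 ± 0.442055 → (-2.2701, -1.3859).
With 90% confidence, each one-unit increase in weekly training distance is associated with a change of between -2.2701 and -1.3859 minutes in marathon finish time.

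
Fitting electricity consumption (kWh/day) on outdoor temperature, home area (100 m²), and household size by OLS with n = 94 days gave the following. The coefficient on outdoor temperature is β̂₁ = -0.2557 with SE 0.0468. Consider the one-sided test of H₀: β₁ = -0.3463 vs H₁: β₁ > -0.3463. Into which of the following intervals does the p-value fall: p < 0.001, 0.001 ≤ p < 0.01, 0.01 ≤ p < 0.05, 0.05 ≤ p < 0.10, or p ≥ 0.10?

0.01 ≤ p < 0.05

t = (-0.2557 − (-0.3463)) / 0.0468 = 1.936.
df = n − k − 1 = 94 − 3 − 1 = 90.
One-sided p = P(T_{90} > t) ≈ 0.0280.
So 0.01 ≤ p < 0.05.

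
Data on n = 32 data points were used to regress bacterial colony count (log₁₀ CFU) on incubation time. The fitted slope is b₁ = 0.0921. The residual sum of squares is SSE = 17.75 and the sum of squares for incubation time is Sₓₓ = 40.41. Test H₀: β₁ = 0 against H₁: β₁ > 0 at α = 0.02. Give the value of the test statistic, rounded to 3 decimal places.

t = 0.761

MSE = SSE/(n − 2) = 17.75/30 = 0.591667.
SE(b₁) = √(MSE/Sₓₓ) = √(0.591667/40.41) = 0.121002.
t = 0.0921 / 0.121002 = 0.761.
df = n − 2 = 30.
One-sided p ≈ 0.2263, which is ≥ 0.02, so fail to reject H₀.
The data do not give significant evidence that the true slope on incubation time is positive.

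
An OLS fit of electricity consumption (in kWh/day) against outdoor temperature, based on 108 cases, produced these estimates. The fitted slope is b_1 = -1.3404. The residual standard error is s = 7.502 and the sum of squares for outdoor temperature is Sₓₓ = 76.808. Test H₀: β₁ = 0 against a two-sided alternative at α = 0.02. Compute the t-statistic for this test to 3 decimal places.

t = -1.566

SE(b_1) = s/√Sₓₓ = 7.502/√76.808 = 0.856.
t = -1.3404 / 0.856 = -1.566.
df = n − 2 = 106.
Two-sided p ≈ 0.1204, which is ≥ 0.02, so fail to reject H₀.
The data do not give significant evidence of an association between outdoor temperature and electricity consumption.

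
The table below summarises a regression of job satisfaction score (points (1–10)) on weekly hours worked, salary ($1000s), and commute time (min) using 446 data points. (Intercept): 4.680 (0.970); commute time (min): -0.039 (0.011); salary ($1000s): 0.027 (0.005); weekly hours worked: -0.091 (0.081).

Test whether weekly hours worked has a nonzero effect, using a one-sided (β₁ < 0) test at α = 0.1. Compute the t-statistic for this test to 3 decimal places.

t = -1.123

Read off: b = -0.091, SE = 0.081 for weekly hours worked.
H₀: β₁ = 0 vs H₁: β₁ < 0.
t = -0.091 / 0.081 = -1.123.
df = n − k − 1 = 446 − 3 − 1 = 442.
One-sided p ≈ 0.1309, which is ≥ 0.1, so fail to reject H₀.
The data do not give significant evidence that the true slope on weekly hours worked is negative, holding the other predictors fixed.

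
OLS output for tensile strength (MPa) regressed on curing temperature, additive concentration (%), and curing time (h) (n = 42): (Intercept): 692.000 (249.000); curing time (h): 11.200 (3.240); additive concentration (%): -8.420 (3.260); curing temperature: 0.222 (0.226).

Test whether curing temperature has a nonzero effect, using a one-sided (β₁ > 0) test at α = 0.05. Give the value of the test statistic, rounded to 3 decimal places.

Read off: b = 0.222, SE = 0.226 for curing temperature.
H₀: β₁ = 0 vs H₁: β₁ > 0.
t = 0.222 / 0.226 = 0.982.
df = n − k − 1 = 42 − 3 − 1 = 38.
One-sided p ≈ 0.1661, which is ≥ 0.05, so fail to reject H₀.
The data do not give significant evidence that the true slope on curing temperature is positive, holding the other predictors fixed.

t = 0.982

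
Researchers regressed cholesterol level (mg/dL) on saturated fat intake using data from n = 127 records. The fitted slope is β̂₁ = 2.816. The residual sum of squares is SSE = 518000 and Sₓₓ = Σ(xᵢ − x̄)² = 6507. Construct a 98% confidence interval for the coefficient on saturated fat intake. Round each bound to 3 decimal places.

(0.935, 4.697)

MSE = SSE/(n − 2) = 518000/125 = 4144.
SE(β̂₁) = √(MSE/Sₓₓ) = √(4144/6507) = 0.79803.
df = n − 2 = 125.
t* = t_{0.01, 125} = 2.35655.
Margin = t* × SE = 2.35655 × 0.79803 = 1.88060.
CI: 2.816 ± 1.88060 → (0.935, 4.697).
With 98% confidence, each one-unit increase in saturated fat intake is associated with a change of between 0.935 and 4.697 mg/dL in cholesterol level.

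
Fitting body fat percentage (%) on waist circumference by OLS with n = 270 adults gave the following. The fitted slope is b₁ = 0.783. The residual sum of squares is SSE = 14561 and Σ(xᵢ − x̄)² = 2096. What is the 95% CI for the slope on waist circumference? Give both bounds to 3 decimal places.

(0.466, 1.100)

MSE = SSE/(n − 2) = 14561/268 = 54.3321.
SE(b₁) = √(MSE/Sₓₓ) = √(54.3321/2096) = 0.161002.
df = n − 2 = 268.
t* = t_{0.025, 268} = 1.968855.
Margin = t* × SE = 1.968855 × 0.161002 = 0.31699.
CI: 0.783 ± 0.31699 → (0.466, 1.100).
With 95% confidence, each one-unit increase in waist circumference is associated with a change of between 0.466 and 1.100 % in body fat percentage.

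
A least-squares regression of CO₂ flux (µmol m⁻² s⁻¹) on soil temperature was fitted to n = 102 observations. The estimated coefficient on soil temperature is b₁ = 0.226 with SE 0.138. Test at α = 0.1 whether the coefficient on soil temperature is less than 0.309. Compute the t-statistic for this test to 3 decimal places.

t = -0.601

H₀: β₁ = 0.309 vs H₁: β₁ < 0.309.
t = (b₁ − β₁⁰)/SE = (0.226 − 0.309) / 0.138 = -0.601.
df = n − 2 = 102 − 2 = 100.
One-sided p ≈ 0.2745, which is ≥ 0.1, so fail to reject H₀.
The data do not give significant evidence that the true slope on soil temperature is below 0.309 µmol m⁻² s⁻¹ per unit.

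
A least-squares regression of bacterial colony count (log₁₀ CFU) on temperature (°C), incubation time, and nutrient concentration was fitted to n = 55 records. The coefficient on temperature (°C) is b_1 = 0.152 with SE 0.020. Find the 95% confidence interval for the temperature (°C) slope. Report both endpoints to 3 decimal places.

(0.112, 0.192)

df = n − k − 1 = 55 − 3 − 1 = 51.
t* = t_{0.025, 51} = 2.007584.
Margin = t* × SE = 2.007584 × 0.020 = 0.04015.
CI: 0.152 ± 0.04015 → (0.112, 0.192).
With 95% confidence, each one-unit increase in temperature (°C) is associated with a change of between 0.112 and 0.192 log₁₀ CFU in bacterial colony count, holding the other predictors fixed.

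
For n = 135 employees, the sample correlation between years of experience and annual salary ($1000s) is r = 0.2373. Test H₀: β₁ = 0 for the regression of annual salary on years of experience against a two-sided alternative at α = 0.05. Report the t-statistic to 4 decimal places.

t = r·√(n − 2)/√(1 − r²) = 0.2373·√133/√0.943689 = 2.8171.
df = n − 2 = 133.
Two-sided p ≈ 0.0056, which is < 0.05, so reject H₀.
There is evidence of a linear association between years of experience and annual salary.

t = 2.8171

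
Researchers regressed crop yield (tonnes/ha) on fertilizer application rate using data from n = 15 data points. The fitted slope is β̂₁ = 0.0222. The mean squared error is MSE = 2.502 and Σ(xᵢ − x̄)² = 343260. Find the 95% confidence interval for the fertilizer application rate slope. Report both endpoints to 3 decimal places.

SE(β̂₁) = √(MSE/Sₓₓ) = √(2.502/343260) = 0.0026998.
df = n − 2 = 13.
t* = t_{0.025, 13} = 2.160369.
Margin = t* × SE = 2.160369 × 0.0026998 = 0.00583.
CI: 0.0222 ± 0.00583 → (0.016, 0.028).
With 95% confidence, each one-unit increase in fertilizer application rate is associated with a change of between 0.016 and 0.028 tonnes/ha in crop yield.

(0.016, 0.028)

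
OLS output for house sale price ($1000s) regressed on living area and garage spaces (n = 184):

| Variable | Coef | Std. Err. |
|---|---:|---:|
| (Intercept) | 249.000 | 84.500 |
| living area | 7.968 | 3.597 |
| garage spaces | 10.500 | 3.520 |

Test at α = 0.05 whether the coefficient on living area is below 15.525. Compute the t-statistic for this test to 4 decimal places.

t = -2.1009

Read off: b = 7.968, SE = 3.597 for living area.
H₀: β₁ = 15.525 vs H₁: β₁ < 15.525.
t = (7.968 − 15.525) / 3.597 = -2.1009.
df = n − k − 1 = 184 − 2 − 1 = 181.
One-sided p ≈ 0.0185, which is < 0.05, so reject H₀.
There is evidence that the true slope on living area is below 15.525 $1000s per unit, holding the other predictors fixed.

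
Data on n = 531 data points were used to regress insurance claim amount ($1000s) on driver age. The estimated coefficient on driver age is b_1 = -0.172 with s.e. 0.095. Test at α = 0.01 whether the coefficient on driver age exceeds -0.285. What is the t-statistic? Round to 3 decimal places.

t = 1.189

H₀: β₁ = -0.285 vs H₁: β₁ > -0.285.
t = (b_1 − β₁⁰)/SE = (-0.172 − (-0.285)) / 0.095 = 1.189.
df = n − 2 = 531 − 2 = 529.
One-sided p ≈ 0.1174, which is ≥ 0.01, so fail to reject H₀.
The data do not give significant evidence that the true slope on driver age exceeds -0.285 $1000s per unit.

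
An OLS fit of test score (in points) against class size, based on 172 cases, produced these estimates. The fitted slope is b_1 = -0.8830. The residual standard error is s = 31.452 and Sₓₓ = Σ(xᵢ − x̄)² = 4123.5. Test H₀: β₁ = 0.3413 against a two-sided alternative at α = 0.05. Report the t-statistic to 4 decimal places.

t = -2.4996

SE(b_1) = s/√Sₓₓ = 31.452/√4123.5 = 0.489796.
t = (-0.8830 − 0.3413) / 0.489796 = -2.4996.
df = n − 2 = 170.
Two-sided p ≈ 0.0134, which is < 0.05, so reject H₀.
There is evidence that the true slope on class size differs from 0.3413 points per unit.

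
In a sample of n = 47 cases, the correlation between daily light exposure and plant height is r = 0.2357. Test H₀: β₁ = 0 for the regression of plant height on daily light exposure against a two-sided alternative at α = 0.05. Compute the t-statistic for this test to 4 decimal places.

t = r·√(n − 2)/√(1 − r²) = 0.2357·√45/√0.944446 = 1.6270.
df = n − 2 = 45.
Two-sided p ≈ 0.1107, which is ≥ 0.05, so fail to reject H₀.
The data do not give significant evidence of a linear association between daily light exposure and plant height.

t = 1.6270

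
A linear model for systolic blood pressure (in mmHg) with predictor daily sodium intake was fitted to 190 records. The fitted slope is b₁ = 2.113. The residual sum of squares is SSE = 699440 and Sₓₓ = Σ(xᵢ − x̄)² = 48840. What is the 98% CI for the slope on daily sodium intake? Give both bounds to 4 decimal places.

(1.4654, 2.7606)

MSE = SSE/(n − 2) = 699440/188 = 3720.43.
SE(b₁) = √(MSE/Sₓₓ) = √(3720.43/48840) = 0.276.
df = n − 2 = 188.
t* = t_{0.01, 188} = 2.346346.
Margin = t* × SE = 2.346346 × 0.276 = 0.647591.
CI: 2.113 ± 0.647591 → (1.4654, 2.7606).
With 98% confidence, each one-unit increase in daily sodium intake is associated with a change of between 1.4654 and 2.7606 mmHg in systolic blood pressure.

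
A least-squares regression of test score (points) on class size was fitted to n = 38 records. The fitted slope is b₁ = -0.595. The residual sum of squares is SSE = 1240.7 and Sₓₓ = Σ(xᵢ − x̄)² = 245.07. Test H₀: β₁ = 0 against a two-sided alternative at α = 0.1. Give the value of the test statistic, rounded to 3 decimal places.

t = -1.587

MSE = SSE/(n − 2) = 1240.7/36 = 34.4639.
SE(b₁) = √(MSE/Sₓₓ) = √(34.4639/245.07) = 0.375005.
t = -0.595 / 0.375005 = -1.587.
df = n − 2 = 36.
Two-sided p ≈ 0.1213, which is ≥ 0.1, so fail to reject H₀.
The data do not give significant evidence of an association between class size and test score.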